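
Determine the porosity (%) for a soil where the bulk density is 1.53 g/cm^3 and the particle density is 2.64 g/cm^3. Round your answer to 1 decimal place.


Step 1: Formula: n = 100 * (1 - BD / PD)
Step 2: n = 100 * (1 - 1.53 / 2.64)
Step 3: n = 100 * (1 - 0.57955)
Step 4: n = 42.0%

42.0


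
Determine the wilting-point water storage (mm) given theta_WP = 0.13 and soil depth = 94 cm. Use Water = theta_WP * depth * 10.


Step 1: Water (mm) = theta_WP * depth * 10
Step 2: Water = 0.13 * 94 * 10
Step 3: Water = 122.2 mm

122.2


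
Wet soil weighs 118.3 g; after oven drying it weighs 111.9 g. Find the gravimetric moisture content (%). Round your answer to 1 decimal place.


Step 1: Water mass = wet - dry = 118.3 - 111.9 = 6.4 g
Step 2: w = 100 * water mass / dry mass
Step 3: w = 100 * 6.4 / 111.9 = 5.7%

5.7


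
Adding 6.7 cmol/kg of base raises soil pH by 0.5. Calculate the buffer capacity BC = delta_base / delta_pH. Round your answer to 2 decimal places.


Step 1: BC = change in base / change in pH
Step 2: BC = 6.7 / 0.5
Step 3: BC = 13.4 cmol/(kg*pH unit)

13.4


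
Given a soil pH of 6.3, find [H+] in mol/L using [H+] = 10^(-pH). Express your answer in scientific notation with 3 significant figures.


Step 1: [H+] = 10^(-pH)
Step 2: [H+] = 10^(-6.3)
Step 3: [H+] = 5.01e-07 mol/L

5.01e-07


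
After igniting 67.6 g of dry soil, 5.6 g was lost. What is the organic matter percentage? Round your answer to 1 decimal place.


Step 1: OM% = 100 * LOI / sample mass
Step 2: OM = 100 * 5.6 / 67.6
Step 3: OM = 8.3%

8.3


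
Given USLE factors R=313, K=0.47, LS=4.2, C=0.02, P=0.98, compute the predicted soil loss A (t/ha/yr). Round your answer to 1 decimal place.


Step 1: A = R * K * LS * C * P
Step 2: R * K = 313 * 0.47 = 147.11
Step 3: (R*K) * LS = 147.11 * 4.2 = 617.862
Step 4: * C * P = 617.862 * 0.02 * 0.98 = 12.1
Step 5: A = 12.1 t/(ha*yr)

12.1


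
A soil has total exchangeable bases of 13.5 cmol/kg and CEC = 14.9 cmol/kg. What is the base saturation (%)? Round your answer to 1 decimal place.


Step 1: BS = 100 * (sum of bases) / CEC
Step 2: BS = 100 * 13.5 / 14.9
Step 3: BS = 90.6%

90.6


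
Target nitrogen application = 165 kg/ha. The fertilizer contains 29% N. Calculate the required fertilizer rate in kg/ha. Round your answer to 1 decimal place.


Step 1: Fertilizer rate = target N / (N content / 100)
Step 2: Rate = 165 / (29 / 100)
Step 3: Rate = 165 / 0.29
Step 4: Rate = 569.0 kg/ha

569.0


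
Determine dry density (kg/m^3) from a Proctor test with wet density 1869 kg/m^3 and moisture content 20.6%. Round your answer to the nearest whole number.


Step 1: Dry density = wet density / (1 + w/100)
Step 2: Dry density = 1869 / (1 + 20.6/100)
Step 3: Dry density = 1869 / 1.206
Step 4: Dry density = 1550 kg/m^3

1550


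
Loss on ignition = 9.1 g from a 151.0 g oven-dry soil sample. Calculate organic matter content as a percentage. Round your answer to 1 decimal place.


Step 1: OM% = 100 * LOI / sample mass
Step 2: OM = 100 * 9.1 / 151.0
Step 3: OM = 6.0%

6.0


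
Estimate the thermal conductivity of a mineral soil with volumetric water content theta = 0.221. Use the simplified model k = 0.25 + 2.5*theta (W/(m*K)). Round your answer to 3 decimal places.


Step 1: k = 0.25 + 2.5 * theta
Step 2: k = 0.25 + 2.5 * 0.221
Step 3: k = 0.25 + 0.553
Step 4: k = 0.803 W/(m*K)

0.803


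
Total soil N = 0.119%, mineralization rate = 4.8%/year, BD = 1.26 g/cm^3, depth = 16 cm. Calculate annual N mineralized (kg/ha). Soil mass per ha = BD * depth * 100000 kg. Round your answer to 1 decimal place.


Step 1: Soil mass per ha = BD * depth * 100000 = 1.26 * 16 * 100000 = 2016000 kg
Step 2: Total N pool = soil mass * N%/100 = 2016000 * 0.119/100 = 2399.04 kg/ha
Step 3: N mineralized = N pool * rate%/100 = 2399.04 * 4.8/100 = 115.2 kg/ha/yr

115.2


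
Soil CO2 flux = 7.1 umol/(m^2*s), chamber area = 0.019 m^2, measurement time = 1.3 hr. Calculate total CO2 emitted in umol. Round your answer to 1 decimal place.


Step 1: Convert time to seconds: 1.3 hr * 3600 = 4680.0 s
Step 2: Total = flux * area * time_s
Step 3: Total = 7.1 * 0.019 * 4680.0
Step 4: Total = 631.3 umol

631.3


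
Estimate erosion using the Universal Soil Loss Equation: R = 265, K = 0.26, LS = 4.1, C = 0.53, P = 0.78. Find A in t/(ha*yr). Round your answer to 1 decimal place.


Step 1: A = R * K * LS * C * P
Step 2: R * K = 265 * 0.26 = 68.9
Step 3: (R*K) * LS = 68.9 * 4.1 = 282.49
Step 4: * C * P = 282.49 * 0.53 * 0.78 = 116.8
Step 5: A = 116.8 t/(ha*yr)

116.8


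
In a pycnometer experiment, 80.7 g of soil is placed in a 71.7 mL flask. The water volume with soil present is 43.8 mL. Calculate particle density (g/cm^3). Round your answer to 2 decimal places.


Step 1: Volume of solids = flask volume - water volume with soil
Step 2: V_solids = 71.7 - 43.8 = 27.9 mL
Step 3: Particle density = mass / V_solids = 80.7 / 27.9 = 2.89 g/cm^3

2.89


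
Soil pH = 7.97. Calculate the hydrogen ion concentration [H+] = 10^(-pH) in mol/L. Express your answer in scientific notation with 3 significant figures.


Step 1: [H+] = 10^(-pH)
Step 2: [H+] = 10^(-7.97)
Step 3: [H+] = 1.07e-08 mol/L

1.07e-08


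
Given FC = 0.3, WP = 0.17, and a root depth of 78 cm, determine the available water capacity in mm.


Step 1: Available water = (FC - WP) * depth * 10
Step 2: AW = (0.3 - 0.17) * 78 * 10
Step 3: AW = 0.13 * 78 * 10
Step 4: AW = 101.4 mm

101.4


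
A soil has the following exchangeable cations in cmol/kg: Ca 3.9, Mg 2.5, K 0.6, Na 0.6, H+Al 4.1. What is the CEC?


Step 1: CEC = Ca + Mg + K + Na + (H+Al)
Step 2: CEC = 3.9 + 2.5 + 0.6 + 0.6 + 4.1
Step 3: CEC = 11.7 cmol/kg

11.7


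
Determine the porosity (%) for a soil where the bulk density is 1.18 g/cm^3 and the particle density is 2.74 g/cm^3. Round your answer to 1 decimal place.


Step 1: Formula: n = 100 * (1 - BD / PD)
Step 2: n = 100 * (1 - 1.18 / 2.74)
Step 3: n = 100 * (1 - 0.43066)
Step 4: n = 56.9%

56.9


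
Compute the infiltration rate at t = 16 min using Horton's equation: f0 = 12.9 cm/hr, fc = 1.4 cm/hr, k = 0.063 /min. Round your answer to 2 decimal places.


Step 1: f = fc + (f0 - fc) * exp(-k * t)
Step 2: exp(-0.063 * 16) = 0.364948
Step 3: f = 1.4 + (12.9 - 1.4) * 0.364948
Step 4: f = 1.4 + 11.5 * 0.364948
Step 5: f = 5.6 cm/hr

5.6


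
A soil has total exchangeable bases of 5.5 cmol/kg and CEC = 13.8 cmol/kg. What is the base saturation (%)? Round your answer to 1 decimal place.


Step 1: BS = 100 * (sum of bases) / CEC
Step 2: BS = 100 * 5.5 / 13.8
Step 3: BS = 39.9%

39.9


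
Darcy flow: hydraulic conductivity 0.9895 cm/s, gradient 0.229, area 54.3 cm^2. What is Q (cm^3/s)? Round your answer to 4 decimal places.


Step 1: Apply Darcy's law: Q = K * i * A
Step 2: Q = 0.9895 * 0.229 * 54.3
Step 3: Q = 12.3041 cm^3/s

12.3041


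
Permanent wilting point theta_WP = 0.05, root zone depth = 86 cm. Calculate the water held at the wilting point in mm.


Step 1: Water (mm) = theta_WP * depth * 10
Step 2: Water = 0.05 * 86 * 10
Step 3: Water = 43.0 mm

43.0


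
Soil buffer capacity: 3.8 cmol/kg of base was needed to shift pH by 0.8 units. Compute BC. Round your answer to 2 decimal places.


Step 1: BC = change in base / change in pH
Step 2: BC = 3.8 / 0.8
Step 3: BC = 4.75 cmol/(kg*pH unit)

4.75


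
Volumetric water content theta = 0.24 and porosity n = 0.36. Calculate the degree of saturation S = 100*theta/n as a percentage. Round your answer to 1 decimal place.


Step 1: S = 100 * theta_v / n
Step 2: S = 100 * 0.24 / 0.36
Step 3: S = 66.7%

66.7


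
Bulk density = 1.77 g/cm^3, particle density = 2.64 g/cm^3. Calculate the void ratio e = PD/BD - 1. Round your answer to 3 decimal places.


Step 1: e = PD / BD - 1
Step 2: e = 2.64 / 1.77 - 1
Step 3: e = 1.49153 - 1
Step 4: e = 0.492

0.492


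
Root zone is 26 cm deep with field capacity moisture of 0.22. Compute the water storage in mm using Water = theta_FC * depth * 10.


Step 1: Water (mm) = theta_FC * depth (cm) * 10
Step 2: Water = 0.22 * 26 * 10
Step 3: Water = 57.2 mm

57.2


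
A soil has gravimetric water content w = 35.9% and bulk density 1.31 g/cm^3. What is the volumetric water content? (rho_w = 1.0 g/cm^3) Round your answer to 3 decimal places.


Step 1: theta = (w / 100) * BD / rho_w
Step 2: theta = (35.9 / 100) * 1.31 / 1.0
Step 3: theta = 0.359 * 1.31
Step 4: theta = 0.47

0.47


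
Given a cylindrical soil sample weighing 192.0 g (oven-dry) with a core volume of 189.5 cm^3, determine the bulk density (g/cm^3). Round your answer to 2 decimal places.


Step 1: Identify the formula: BD = dry mass / volume
Step 2: Substitute values: BD = 192.0 / 189.5
Step 3: BD = 1.01 g/cm^3

1.01


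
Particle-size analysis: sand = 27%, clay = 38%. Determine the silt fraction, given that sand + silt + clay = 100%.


Step 1: sand + silt + clay = 100%
Step 2: silt = 100 - sand - clay
Step 3: silt = 100 - 27 - 38
Step 4: silt = 35%

35


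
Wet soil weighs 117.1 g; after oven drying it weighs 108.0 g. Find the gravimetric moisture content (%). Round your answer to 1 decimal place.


Step 1: Water mass = wet - dry = 117.1 - 108.0 = 9.1 g
Step 2: w = 100 * water mass / dry mass
Step 3: w = 100 * 9.1 / 108.0 = 8.4%

8.4


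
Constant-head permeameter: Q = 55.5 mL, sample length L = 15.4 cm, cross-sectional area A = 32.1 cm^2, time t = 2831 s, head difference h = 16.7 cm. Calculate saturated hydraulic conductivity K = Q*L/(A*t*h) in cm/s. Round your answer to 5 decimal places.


Step 1: K = Q * L / (A * t * h)
Step 2: Numerator = 55.5 * 15.4 = 854.7
Step 3: Denominator = 32.1 * 2831 * 16.7 = 1517614.17
Step 4: K = 854.7 / 1517614.17 = 0.00056 cm/s

0.00056


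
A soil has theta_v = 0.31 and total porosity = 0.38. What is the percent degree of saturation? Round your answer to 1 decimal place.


Step 1: S = 100 * theta_v / n
Step 2: S = 100 * 0.31 / 0.38
Step 3: S = 81.6%

81.6


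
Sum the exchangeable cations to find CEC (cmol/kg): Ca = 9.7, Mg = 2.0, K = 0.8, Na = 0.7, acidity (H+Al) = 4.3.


Step 1: CEC = Ca + Mg + K + Na + (H+Al)
Step 2: CEC = 9.7 + 2.0 + 0.8 + 0.7 + 4.3
Step 3: CEC = 17.5 cmol/kg

17.5


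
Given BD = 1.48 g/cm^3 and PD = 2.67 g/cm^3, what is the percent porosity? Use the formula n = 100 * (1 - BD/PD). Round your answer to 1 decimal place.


Step 1: Formula: n = 100 * (1 - BD / PD)
Step 2: n = 100 * (1 - 1.48 / 2.67)
Step 3: n = 100 * (1 - 0.55431)
Step 4: n = 44.6%

44.6


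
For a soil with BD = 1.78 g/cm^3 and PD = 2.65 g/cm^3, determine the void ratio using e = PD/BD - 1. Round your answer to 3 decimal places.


Step 1: e = PD / BD - 1
Step 2: e = 2.65 / 1.78 - 1
Step 3: e = 1.48876 - 1
Step 4: e = 0.489

0.489


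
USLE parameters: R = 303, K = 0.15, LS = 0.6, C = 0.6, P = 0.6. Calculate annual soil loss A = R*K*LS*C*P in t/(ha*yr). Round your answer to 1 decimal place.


Step 1: A = R * K * LS * C * P
Step 2: R * K = 303 * 0.15 = 45.45
Step 3: (R*K) * LS = 45.45 * 0.6 = 27.27
Step 4: * C * P = 27.27 * 0.6 * 0.6 = 9.8
Step 5: A = 9.8 t/(ha*yr)

9.8


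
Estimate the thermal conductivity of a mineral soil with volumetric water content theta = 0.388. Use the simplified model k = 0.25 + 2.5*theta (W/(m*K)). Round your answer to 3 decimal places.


Step 1: k = 0.25 + 2.5 * theta
Step 2: k = 0.25 + 2.5 * 0.388
Step 3: k = 0.25 + 0.97
Step 4: k = 1.22 W/(m*K)

1.22


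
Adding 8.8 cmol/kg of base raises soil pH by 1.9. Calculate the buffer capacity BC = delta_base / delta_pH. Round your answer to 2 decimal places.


Step 1: BC = change in base / change in pH
Step 2: BC = 8.8 / 1.9
Step 3: BC = 4.63 cmol/(kg*pH unit)

4.63


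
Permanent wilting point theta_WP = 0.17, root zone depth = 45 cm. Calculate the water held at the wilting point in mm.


Step 1: Water (mm) = theta_WP * depth * 10
Step 2: Water = 0.17 * 45 * 10
Step 3: Water = 76.5 mm

76.5


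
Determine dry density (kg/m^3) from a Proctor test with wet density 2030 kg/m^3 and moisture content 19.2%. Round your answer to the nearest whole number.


Step 1: Dry density = wet density / (1 + w/100)
Step 2: Dry density = 2030 / (1 + 19.2/100)
Step 3: Dry density = 2030 / 1.192
Step 4: Dry density = 1703 kg/m^3

1703


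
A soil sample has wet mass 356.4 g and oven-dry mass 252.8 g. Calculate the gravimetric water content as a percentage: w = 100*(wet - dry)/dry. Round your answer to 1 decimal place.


Step 1: Water mass = wet - dry = 356.4 - 252.8 = 103.6 g
Step 2: w = 100 * water mass / dry mass
Step 3: w = 100 * 103.6 / 252.8 = 41.0%

41.0


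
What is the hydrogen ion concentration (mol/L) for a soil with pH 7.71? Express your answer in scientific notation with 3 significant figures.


Step 1: [H+] = 10^(-pH)
Step 2: [H+] = 10^(-7.71)
Step 3: [H+] = 1.95e-08 mol/L

1.95e-08


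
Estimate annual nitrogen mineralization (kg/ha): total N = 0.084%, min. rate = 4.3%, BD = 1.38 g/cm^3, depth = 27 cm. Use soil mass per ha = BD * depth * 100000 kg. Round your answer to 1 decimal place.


Step 1: Soil mass per ha = BD * depth * 100000 = 1.38 * 27 * 100000 = 3726000 kg
Step 2: Total N pool = soil mass * N%/100 = 3726000 * 0.084/100 = 3129.84 kg/ha
Step 3: N mineralized = N pool * rate%/100 = 3129.84 * 4.3/100 = 134.6 kg/ha/yr

134.6


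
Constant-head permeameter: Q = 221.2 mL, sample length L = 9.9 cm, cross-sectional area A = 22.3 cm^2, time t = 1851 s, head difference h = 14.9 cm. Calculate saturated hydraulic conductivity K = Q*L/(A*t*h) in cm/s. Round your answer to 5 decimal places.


Step 1: K = Q * L / (A * t * h)
Step 2: Numerator = 221.2 * 9.9 = 2189.88
Step 3: Denominator = 22.3 * 1851 * 14.9 = 615031.77
Step 4: K = 2189.88 / 615031.77 = 0.00356 cm/s

0.00356


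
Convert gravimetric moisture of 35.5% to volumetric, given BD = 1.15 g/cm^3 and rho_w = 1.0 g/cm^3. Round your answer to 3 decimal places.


Step 1: theta = (w / 100) * BD / rho_w
Step 2: theta = (35.5 / 100) * 1.15 / 1.0
Step 3: theta = 0.355 * 1.15
Step 4: theta = 0.408

0.408


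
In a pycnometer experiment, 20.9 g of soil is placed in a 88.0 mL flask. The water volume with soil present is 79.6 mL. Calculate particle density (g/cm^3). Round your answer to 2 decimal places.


Step 1: Volume of solids = flask volume - water volume with soil
Step 2: V_solids = 88.0 - 79.6 = 8.4 mL
Step 3: Particle density = mass / V_solids = 20.9 / 8.4 = 2.49 g/cm^3

2.49


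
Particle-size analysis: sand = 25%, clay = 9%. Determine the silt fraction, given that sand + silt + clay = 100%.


Step 1: sand + silt + clay = 100%
Step 2: silt = 100 - sand - clay
Step 3: silt = 100 - 25 - 9
Step 4: silt = 66%

66


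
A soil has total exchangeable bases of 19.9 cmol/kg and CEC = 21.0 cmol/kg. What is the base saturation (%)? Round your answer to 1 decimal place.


Step 1: BS = 100 * (sum of bases) / CEC
Step 2: BS = 100 * 19.9 / 21.0
Step 3: BS = 94.8%

94.8


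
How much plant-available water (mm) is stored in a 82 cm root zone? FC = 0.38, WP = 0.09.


Step 1: Available water = (FC - WP) * depth * 10
Step 2: AW = (0.38 - 0.09) * 82 * 10
Step 3: AW = 0.29 * 82 * 10
Step 4: AW = 237.8 mm

237.8


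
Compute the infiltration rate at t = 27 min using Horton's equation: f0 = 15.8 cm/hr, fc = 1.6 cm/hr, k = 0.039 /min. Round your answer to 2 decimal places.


Step 1: f = fc + (f0 - fc) * exp(-k * t)
Step 2: exp(-0.039 * 27) = 0.34889
Step 3: f = 1.6 + (15.8 - 1.6) * 0.34889
Step 4: f = 1.6 + 14.2 * 0.34889
Step 5: f = 6.55 cm/hr

6.55


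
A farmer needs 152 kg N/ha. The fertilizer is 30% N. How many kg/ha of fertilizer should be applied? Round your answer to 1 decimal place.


Step 1: Fertilizer rate = target N / (N content / 100)
Step 2: Rate = 152 / (30 / 100)
Step 3: Rate = 152 / 0.3
Step 4: Rate = 506.7 kg/ha

506.7


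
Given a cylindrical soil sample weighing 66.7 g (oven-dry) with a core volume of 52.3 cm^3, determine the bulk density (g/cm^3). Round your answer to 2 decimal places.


Step 1: Identify the formula: BD = dry mass / volume
Step 2: Substitute values: BD = 66.7 / 52.3
Step 3: BD = 1.28 g/cm^3

1.28


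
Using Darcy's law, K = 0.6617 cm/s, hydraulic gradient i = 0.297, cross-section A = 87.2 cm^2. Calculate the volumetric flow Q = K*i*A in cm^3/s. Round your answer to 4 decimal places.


Step 1: Apply Darcy's law: Q = K * i * A
Step 2: Q = 0.6617 * 0.297 * 87.2
Step 3: Q = 17.137 cm^3/s

17.137


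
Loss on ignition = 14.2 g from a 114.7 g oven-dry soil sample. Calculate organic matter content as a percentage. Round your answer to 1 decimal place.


Step 1: OM% = 100 * LOI / sample mass
Step 2: OM = 100 * 14.2 / 114.7
Step 3: OM = 12.4%

12.4


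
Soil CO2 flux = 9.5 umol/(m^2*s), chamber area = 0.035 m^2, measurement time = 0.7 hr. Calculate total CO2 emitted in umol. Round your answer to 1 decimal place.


Step 1: Convert time to seconds: 0.7 hr * 3600 = 2520.0 s
Step 2: Total = flux * area * time_s
Step 3: Total = 9.5 * 0.035 * 2520.0
Step 4: Total = 837.9 umol

837.9


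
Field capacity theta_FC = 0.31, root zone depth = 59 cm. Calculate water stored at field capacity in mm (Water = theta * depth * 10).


Step 1: Water (mm) = theta_FC * depth (cm) * 10
Step 2: Water = 0.31 * 59 * 10
Step 3: Water = 182.9 mm

182.9


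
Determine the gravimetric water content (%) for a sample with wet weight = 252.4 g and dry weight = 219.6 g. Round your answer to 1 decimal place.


Step 1: Water mass = wet - dry = 252.4 - 219.6 = 32.8 g
Step 2: w = 100 * water mass / dry mass
Step 3: w = 100 * 32.8 / 219.6 = 14.9%

14.9


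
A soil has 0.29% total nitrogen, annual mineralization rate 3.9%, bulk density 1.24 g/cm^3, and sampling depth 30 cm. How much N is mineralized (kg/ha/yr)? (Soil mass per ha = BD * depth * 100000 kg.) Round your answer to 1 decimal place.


Step 1: Soil mass per ha = BD * depth * 100000 = 1.24 * 30 * 100000 = 3720000 kg
Step 2: Total N pool = soil mass * N%/100 = 3720000 * 0.29/100 = 10788.0 kg/ha
Step 3: N mineralized = N pool * rate%/100 = 10788.0 * 3.9/100 = 420.7 kg/ha/yr

420.7


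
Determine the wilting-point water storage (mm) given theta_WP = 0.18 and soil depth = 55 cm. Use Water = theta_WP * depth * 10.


Step 1: Water (mm) = theta_WP * depth * 10
Step 2: Water = 0.18 * 55 * 10
Step 3: Water = 99.0 mm

99.0


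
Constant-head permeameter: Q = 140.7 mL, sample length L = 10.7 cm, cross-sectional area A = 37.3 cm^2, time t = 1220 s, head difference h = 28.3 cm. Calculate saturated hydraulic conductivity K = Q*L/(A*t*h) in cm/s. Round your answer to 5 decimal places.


Step 1: K = Q * L / (A * t * h)
Step 2: Numerator = 140.7 * 10.7 = 1505.49
Step 3: Denominator = 37.3 * 1220 * 28.3 = 1287819.8
Step 4: K = 1505.49 / 1287819.8 = 0.00117 cm/s

0.00117


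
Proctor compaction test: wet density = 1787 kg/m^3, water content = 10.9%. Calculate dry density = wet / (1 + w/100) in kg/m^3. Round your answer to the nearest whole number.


Step 1: Dry density = wet density / (1 + w/100)
Step 2: Dry density = 1787 / (1 + 10.9/100)
Step 3: Dry density = 1787 / 1.109
Step 4: Dry density = 1611 kg/m^3

1611


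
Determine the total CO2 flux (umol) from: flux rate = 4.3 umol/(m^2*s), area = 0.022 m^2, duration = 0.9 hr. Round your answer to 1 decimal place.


Step 1: Convert time to seconds: 0.9 hr * 3600 = 3240.0 s
Step 2: Total = flux * area * time_s
Step 3: Total = 4.3 * 0.022 * 3240.0
Step 4: Total = 306.5 umol

306.5


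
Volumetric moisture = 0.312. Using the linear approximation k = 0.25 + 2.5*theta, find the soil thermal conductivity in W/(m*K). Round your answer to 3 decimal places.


Step 1: k = 0.25 + 2.5 * theta
Step 2: k = 0.25 + 2.5 * 0.312
Step 3: k = 0.25 + 0.78
Step 4: k = 1.03 W/(m*K)

1.03


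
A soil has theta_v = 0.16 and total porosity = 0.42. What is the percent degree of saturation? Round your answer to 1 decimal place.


Step 1: S = 100 * theta_v / n
Step 2: S = 100 * 0.16 / 0.42
Step 3: S = 38.1%

38.1


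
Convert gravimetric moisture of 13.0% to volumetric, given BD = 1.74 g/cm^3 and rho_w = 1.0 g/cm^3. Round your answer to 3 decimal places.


Step 1: theta = (w / 100) * BD / rho_w
Step 2: theta = (13.0 / 100) * 1.74 / 1.0
Step 3: theta = 0.13 * 1.74
Step 4: theta = 0.226

0.226


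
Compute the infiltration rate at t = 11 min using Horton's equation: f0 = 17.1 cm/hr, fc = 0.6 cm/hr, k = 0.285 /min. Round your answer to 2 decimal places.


Step 1: f = fc + (f0 - fc) * exp(-k * t)
Step 2: exp(-0.285 * 11) = 0.0435
Step 3: f = 0.6 + (17.1 - 0.6) * 0.0435
Step 4: f = 0.6 + 16.5 * 0.0435
Step 5: f = 1.32 cm/hr

1.32


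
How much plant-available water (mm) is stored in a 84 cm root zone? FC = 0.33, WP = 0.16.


Step 1: Available water = (FC - WP) * depth * 10
Step 2: AW = (0.33 - 0.16) * 84 * 10
Step 3: AW = 0.17 * 84 * 10
Step 4: AW = 142.8 mm

142.8


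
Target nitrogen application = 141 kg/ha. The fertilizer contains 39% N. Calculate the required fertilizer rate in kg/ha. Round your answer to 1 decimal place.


Step 1: Fertilizer rate = target N / (N content / 100)
Step 2: Rate = 141 / (39 / 100)
Step 3: Rate = 141 / 0.39
Step 4: Rate = 361.5 kg/ha

361.5


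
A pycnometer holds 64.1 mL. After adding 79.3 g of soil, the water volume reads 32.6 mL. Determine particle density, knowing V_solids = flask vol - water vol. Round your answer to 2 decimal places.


Step 1: Volume of solids = flask volume - water volume with soil
Step 2: V_solids = 64.1 - 32.6 = 31.5 mL
Step 3: Particle density = mass / V_solids = 79.3 / 31.5 = 2.52 g/cm^3

2.52


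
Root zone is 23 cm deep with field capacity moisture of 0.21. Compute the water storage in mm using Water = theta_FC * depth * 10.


Step 1: Water (mm) = theta_FC * depth (cm) * 10
Step 2: Water = 0.21 * 23 * 10
Step 3: Water = 48.3 mm

48.3


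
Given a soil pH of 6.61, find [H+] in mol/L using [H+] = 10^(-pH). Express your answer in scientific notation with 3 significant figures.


Step 1: [H+] = 10^(-pH)
Step 2: [H+] = 10^(-6.61)
Step 3: [H+] = 2.45e-07 mol/L

2.45e-07


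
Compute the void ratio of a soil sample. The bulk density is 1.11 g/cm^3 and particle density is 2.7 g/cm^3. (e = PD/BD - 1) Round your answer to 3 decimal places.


Step 1: e = PD / BD - 1
Step 2: e = 2.7 / 1.11 - 1
Step 3: e = 2.43243 - 1
Step 4: e = 1.432

1.432


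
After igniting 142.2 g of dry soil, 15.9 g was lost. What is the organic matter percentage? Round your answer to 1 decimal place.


Step 1: OM% = 100 * LOI / sample mass
Step 2: OM = 100 * 15.9 / 142.2
Step 3: OM = 11.2%

11.2


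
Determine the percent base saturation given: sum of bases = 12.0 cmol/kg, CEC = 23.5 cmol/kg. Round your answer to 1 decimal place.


Step 1: BS = 100 * (sum of bases) / CEC
Step 2: BS = 100 * 12.0 / 23.5
Step 3: BS = 51.1%

51.1


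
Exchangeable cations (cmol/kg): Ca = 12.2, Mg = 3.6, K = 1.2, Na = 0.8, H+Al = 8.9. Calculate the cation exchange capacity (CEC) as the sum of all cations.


Step 1: CEC = Ca + Mg + K + Na + (H+Al)
Step 2: CEC = 12.2 + 3.6 + 1.2 + 0.8 + 8.9
Step 3: CEC = 26.7 cmol/kg

26.7


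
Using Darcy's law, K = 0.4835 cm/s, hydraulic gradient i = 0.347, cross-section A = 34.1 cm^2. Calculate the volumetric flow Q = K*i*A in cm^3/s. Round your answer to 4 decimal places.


Step 1: Apply Darcy's law: Q = K * i * A
Step 2: Q = 0.4835 * 0.347 * 34.1
Step 3: Q = 5.7211 cm^3/s

5.7211


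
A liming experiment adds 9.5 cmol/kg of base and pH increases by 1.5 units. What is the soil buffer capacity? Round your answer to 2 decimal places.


Step 1: BC = change in base / change in pH
Step 2: BC = 9.5 / 1.5
Step 3: BC = 6.33 cmol/(kg*pH unit)

6.33


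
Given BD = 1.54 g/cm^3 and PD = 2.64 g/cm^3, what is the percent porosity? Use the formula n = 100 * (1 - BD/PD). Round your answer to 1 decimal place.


Step 1: Formula: n = 100 * (1 - BD / PD)
Step 2: n = 100 * (1 - 1.54 / 2.64)
Step 3: n = 100 * (1 - 0.58333)
Step 4: n = 41.7%

41.7


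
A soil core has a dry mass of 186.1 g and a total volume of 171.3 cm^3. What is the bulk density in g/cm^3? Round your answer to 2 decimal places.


Step 1: Identify the formula: BD = dry mass / volume
Step 2: Substitute values: BD = 186.1 / 171.3
Step 3: BD = 1.09 g/cm^3

1.09


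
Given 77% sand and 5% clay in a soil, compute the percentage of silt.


Step 1: sand + silt + clay = 100%
Step 2: silt = 100 - sand - clay
Step 3: silt = 100 - 77 - 5
Step 4: silt = 18%

18


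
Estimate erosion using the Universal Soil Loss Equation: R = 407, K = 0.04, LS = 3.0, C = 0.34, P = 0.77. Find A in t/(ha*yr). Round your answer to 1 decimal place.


Step 1: A = R * K * LS * C * P
Step 2: R * K = 407 * 0.04 = 16.28
Step 3: (R*K) * LS = 16.28 * 3.0 = 48.84
Step 4: * C * P = 48.84 * 0.34 * 0.77 = 12.8
Step 5: A = 12.8 t/(ha*yr)

12.8


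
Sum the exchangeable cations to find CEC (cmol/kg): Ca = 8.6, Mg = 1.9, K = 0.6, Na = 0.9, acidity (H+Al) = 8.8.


Step 1: CEC = Ca + Mg + K + Na + (H+Al)
Step 2: CEC = 8.6 + 1.9 + 0.6 + 0.9 + 8.8
Step 3: CEC = 20.8 cmol/kg

20.8


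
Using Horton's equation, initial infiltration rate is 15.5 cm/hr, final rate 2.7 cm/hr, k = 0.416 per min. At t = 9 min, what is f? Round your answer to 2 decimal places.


Step 1: f = fc + (f0 - fc) * exp(-k * t)
Step 2: exp(-0.416 * 9) = 0.023659
Step 3: f = 2.7 + (15.5 - 2.7) * 0.023659
Step 4: f = 2.7 + 12.8 * 0.023659
Step 5: f = 3.0 cm/hr

3.0


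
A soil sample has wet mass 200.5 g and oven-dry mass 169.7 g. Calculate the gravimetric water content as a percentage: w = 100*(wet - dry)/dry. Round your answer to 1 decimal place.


Step 1: Water mass = wet - dry = 200.5 - 169.7 = 30.8 g
Step 2: w = 100 * water mass / dry mass
Step 3: w = 100 * 30.8 / 169.7 = 18.1%

18.1


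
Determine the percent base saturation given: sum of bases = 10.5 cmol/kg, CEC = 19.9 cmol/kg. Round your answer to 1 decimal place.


Step 1: BS = 100 * (sum of bases) / CEC
Step 2: BS = 100 * 10.5 / 19.9
Step 3: BS = 52.8%

52.8


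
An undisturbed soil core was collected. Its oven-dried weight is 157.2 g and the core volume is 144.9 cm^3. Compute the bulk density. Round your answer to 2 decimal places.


Step 1: Identify the formula: BD = dry mass / volume
Step 2: Substitute values: BD = 157.2 / 144.9
Step 3: BD = 1.08 g/cm^3

1.08


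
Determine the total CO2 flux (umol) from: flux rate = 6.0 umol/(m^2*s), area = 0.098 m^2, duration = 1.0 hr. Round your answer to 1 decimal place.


Step 1: Convert time to seconds: 1.0 hr * 3600 = 3600.0 s
Step 2: Total = flux * area * time_s
Step 3: Total = 6.0 * 0.098 * 3600.0
Step 4: Total = 2116.8 umol

2116.8


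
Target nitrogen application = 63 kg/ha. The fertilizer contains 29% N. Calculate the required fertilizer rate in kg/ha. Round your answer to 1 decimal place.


Step 1: Fertilizer rate = target N / (N content / 100)
Step 2: Rate = 63 / (29 / 100)
Step 3: Rate = 63 / 0.29
Step 4: Rate = 217.2 kg/ha

217.2


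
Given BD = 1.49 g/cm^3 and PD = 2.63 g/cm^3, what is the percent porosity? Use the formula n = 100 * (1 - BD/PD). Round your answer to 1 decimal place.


Step 1: Formula: n = 100 * (1 - BD / PD)
Step 2: n = 100 * (1 - 1.49 / 2.63)
Step 3: n = 100 * (1 - 0.56654)
Step 4: n = 43.3%

43.3


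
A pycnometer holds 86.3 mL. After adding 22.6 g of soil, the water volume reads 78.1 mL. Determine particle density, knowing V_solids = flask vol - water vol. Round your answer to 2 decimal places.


Step 1: Volume of solids = flask volume - water volume with soil
Step 2: V_solids = 86.3 - 78.1 = 8.2 mL
Step 3: Particle density = mass / V_solids = 22.6 / 8.2 = 2.76 g/cm^3

2.76


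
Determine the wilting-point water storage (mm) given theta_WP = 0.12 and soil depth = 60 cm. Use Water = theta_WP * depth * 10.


Step 1: Water (mm) = theta_WP * depth * 10
Step 2: Water = 0.12 * 60 * 10
Step 3: Water = 72.0 mm

72.0


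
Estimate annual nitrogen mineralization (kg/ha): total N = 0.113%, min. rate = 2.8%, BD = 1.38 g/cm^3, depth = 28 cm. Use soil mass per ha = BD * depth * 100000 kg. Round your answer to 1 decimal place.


Step 1: Soil mass per ha = BD * depth * 100000 = 1.38 * 28 * 100000 = 3864000 kg
Step 2: Total N pool = soil mass * N%/100 = 3864000 * 0.113/100 = 4366.32 kg/ha
Step 3: N mineralized = N pool * rate%/100 = 4366.32 * 2.8/100 = 122.3 kg/ha/yr

122.3


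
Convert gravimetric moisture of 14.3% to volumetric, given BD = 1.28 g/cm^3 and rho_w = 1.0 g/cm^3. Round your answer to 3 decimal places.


Step 1: theta = (w / 100) * BD / rho_w
Step 2: theta = (14.3 / 100) * 1.28 / 1.0
Step 3: theta = 0.143 * 1.28
Step 4: theta = 0.183

0.183


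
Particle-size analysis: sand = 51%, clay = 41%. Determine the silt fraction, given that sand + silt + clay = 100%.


Step 1: sand + silt + clay = 100%
Step 2: silt = 100 - sand - clay
Step 3: silt = 100 - 51 - 41
Step 4: silt = 8%

8


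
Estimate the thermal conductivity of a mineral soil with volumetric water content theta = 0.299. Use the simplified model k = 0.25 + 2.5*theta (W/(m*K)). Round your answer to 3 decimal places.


Step 1: k = 0.25 + 2.5 * theta
Step 2: k = 0.25 + 2.5 * 0.299
Step 3: k = 0.25 + 0.748
Step 4: k = 0.998 W/(m*K)

0.998


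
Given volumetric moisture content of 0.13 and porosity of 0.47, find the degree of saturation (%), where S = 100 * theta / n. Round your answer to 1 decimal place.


Step 1: S = 100 * theta_v / n
Step 2: S = 100 * 0.13 / 0.47
Step 3: S = 27.7%

27.7


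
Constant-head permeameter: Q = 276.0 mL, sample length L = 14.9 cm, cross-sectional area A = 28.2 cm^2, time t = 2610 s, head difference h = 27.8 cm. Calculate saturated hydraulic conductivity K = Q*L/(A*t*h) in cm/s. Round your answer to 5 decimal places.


Step 1: K = Q * L / (A * t * h)
Step 2: Numerator = 276.0 * 14.9 = 4112.4
Step 3: Denominator = 28.2 * 2610 * 27.8 = 2046135.6
Step 4: K = 4112.4 / 2046135.6 = 0.00201 cm/s

0.00201


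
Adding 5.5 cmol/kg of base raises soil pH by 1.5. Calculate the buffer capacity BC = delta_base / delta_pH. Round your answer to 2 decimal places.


Step 1: BC = change in base / change in pH
Step 2: BC = 5.5 / 1.5
Step 3: BC = 3.67 cmol/(kg*pH unit)

3.67


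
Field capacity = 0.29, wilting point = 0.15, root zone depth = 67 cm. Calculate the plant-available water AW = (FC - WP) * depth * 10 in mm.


Step 1: Available water = (FC - WP) * depth * 10
Step 2: AW = (0.29 - 0.15) * 67 * 10
Step 3: AW = 0.14 * 67 * 10
Step 4: AW = 93.8 mm

93.8


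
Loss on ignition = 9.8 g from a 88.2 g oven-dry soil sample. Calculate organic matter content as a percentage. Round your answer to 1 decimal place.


Step 1: OM% = 100 * LOI / sample mass
Step 2: OM = 100 * 9.8 / 88.2
Step 3: OM = 11.1%

11.1


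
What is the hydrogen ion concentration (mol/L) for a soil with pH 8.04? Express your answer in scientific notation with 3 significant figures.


Step 1: [H+] = 10^(-pH)
Step 2: [H+] = 10^(-8.04)
Step 3: [H+] = 9.12e-09 mol/L

9.12e-09


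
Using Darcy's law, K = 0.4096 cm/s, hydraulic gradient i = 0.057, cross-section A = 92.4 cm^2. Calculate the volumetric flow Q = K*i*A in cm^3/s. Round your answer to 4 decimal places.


Step 1: Apply Darcy's law: Q = K * i * A
Step 2: Q = 0.4096 * 0.057 * 92.4
Step 3: Q = 2.1573 cm^3/s

2.1573


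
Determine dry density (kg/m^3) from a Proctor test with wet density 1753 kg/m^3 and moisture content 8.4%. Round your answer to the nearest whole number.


Step 1: Dry density = wet density / (1 + w/100)
Step 2: Dry density = 1753 / (1 + 8.4/100)
Step 3: Dry density = 1753 / 1.084
Step 4: Dry density = 1617 kg/m^3

1617


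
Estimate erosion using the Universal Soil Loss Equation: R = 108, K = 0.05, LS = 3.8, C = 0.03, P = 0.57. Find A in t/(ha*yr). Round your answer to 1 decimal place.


Step 1: A = R * K * LS * C * P
Step 2: R * K = 108 * 0.05 = 5.4
Step 3: (R*K) * LS = 5.4 * 3.8 = 20.52
Step 4: * C * P = 20.52 * 0.03 * 0.57 = 0.4
Step 5: A = 0.4 t/(ha*yr)

0.4


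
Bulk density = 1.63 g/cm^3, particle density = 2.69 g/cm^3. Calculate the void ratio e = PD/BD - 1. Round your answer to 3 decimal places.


Step 1: e = PD / BD - 1
Step 2: e = 2.69 / 1.63 - 1
Step 3: e = 1.65031 - 1
Step 4: e = 0.65

0.65


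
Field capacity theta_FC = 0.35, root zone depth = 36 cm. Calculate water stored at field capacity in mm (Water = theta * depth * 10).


Step 1: Water (mm) = theta_FC * depth (cm) * 10
Step 2: Water = 0.35 * 36 * 10
Step 3: Water = 126.0 mm

126.0


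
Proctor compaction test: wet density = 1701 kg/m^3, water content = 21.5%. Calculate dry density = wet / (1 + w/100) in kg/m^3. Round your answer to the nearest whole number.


Step 1: Dry density = wet density / (1 + w/100)
Step 2: Dry density = 1701 / (1 + 21.5/100)
Step 3: Dry density = 1701 / 1.215
Step 4: Dry density = 1400 kg/m^3

1400


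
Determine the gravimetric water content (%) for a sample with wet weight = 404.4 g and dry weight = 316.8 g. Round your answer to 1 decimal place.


Step 1: Water mass = wet - dry = 404.4 - 316.8 = 87.6 g
Step 2: w = 100 * water mass / dry mass
Step 3: w = 100 * 87.6 / 316.8 = 27.7%

27.7


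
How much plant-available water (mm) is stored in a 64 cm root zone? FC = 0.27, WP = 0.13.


Step 1: Available water = (FC - WP) * depth * 10
Step 2: AW = (0.27 - 0.13) * 64 * 10
Step 3: AW = 0.14 * 64 * 10
Step 4: AW = 89.6 mm

89.6


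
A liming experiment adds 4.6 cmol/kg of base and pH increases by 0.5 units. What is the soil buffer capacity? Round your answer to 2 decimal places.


Step 1: BC = change in base / change in pH
Step 2: BC = 4.6 / 0.5
Step 3: BC = 9.2 cmol/(kg*pH unit)

9.2


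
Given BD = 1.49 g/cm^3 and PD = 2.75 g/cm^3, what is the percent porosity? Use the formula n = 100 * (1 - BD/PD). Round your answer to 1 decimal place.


Step 1: Formula: n = 100 * (1 - BD / PD)
Step 2: n = 100 * (1 - 1.49 / 2.75)
Step 3: n = 100 * (1 - 0.54182)
Step 4: n = 45.8%

45.8


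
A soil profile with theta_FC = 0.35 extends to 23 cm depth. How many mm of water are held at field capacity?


Step 1: Water (mm) = theta_FC * depth (cm) * 10
Step 2: Water = 0.35 * 23 * 10
Step 3: Water = 80.5 mm

80.5


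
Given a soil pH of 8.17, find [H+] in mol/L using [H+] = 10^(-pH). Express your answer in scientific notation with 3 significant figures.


Step 1: [H+] = 10^(-pH)
Step 2: [H+] = 10^(-8.17)
Step 3: [H+] = 6.76e-09 mol/L

6.76e-09


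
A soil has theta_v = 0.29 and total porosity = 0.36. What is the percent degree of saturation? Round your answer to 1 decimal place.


Step 1: S = 100 * theta_v / n
Step 2: S = 100 * 0.29 / 0.36
Step 3: S = 80.6%

80.6


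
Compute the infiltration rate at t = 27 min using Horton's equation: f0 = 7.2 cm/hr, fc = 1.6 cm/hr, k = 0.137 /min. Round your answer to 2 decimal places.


Step 1: f = fc + (f0 - fc) * exp(-k * t)
Step 2: exp(-0.137 * 27) = 0.024748
Step 3: f = 1.6 + (7.2 - 1.6) * 0.024748
Step 4: f = 1.6 + 5.6 * 0.024748
Step 5: f = 1.74 cm/hr

1.74


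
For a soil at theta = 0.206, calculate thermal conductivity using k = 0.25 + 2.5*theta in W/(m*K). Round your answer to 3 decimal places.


Step 1: k = 0.25 + 2.5 * theta
Step 2: k = 0.25 + 2.5 * 0.206
Step 3: k = 0.25 + 0.515
Step 4: k = 0.765 W/(m*K)

0.765


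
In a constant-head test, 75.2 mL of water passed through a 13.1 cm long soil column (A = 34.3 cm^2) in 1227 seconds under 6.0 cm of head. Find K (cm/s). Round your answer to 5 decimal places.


Step 1: K = Q * L / (A * t * h)
Step 2: Numerator = 75.2 * 13.1 = 985.12
Step 3: Denominator = 34.3 * 1227 * 6.0 = 252516.6
Step 4: K = 985.12 / 252516.6 = 0.0039 cm/s

0.0039


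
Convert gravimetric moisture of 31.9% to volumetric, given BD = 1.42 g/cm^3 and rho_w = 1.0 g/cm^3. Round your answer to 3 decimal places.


Step 1: theta = (w / 100) * BD / rho_w
Step 2: theta = (31.9 / 100) * 1.42 / 1.0
Step 3: theta = 0.319 * 1.42
Step 4: theta = 0.453

0.453


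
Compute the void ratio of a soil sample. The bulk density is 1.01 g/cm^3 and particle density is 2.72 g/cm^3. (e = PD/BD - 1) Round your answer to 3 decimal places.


Step 1: e = PD / BD - 1
Step 2: e = 2.72 / 1.01 - 1
Step 3: e = 2.69307 - 1
Step 4: e = 1.693

1.693


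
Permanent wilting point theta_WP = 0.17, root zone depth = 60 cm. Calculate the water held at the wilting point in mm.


Step 1: Water (mm) = theta_WP * depth * 10
Step 2: Water = 0.17 * 60 * 10
Step 3: Water = 102.0 mm

102.0


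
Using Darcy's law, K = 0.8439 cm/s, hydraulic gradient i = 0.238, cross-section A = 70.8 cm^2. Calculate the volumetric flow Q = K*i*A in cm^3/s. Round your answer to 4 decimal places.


Step 1: Apply Darcy's law: Q = K * i * A
Step 2: Q = 0.8439 * 0.238 * 70.8
Step 3: Q = 14.2201 cm^3/s

14.2201


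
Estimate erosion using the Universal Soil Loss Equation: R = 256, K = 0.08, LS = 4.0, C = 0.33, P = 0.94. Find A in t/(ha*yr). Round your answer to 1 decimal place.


Step 1: A = R * K * LS * C * P
Step 2: R * K = 256 * 0.08 = 20.48
Step 3: (R*K) * LS = 20.48 * 4.0 = 81.92
Step 4: * C * P = 81.92 * 0.33 * 0.94 = 25.4
Step 5: A = 25.4 t/(ha*yr)

25.4


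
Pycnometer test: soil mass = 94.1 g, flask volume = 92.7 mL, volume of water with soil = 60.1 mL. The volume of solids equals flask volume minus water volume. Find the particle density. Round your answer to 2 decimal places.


Step 1: Volume of solids = flask volume - water volume with soil
Step 2: V_solids = 92.7 - 60.1 = 32.6 mL
Step 3: Particle density = mass / V_solids = 94.1 / 32.6 = 2.89 g/cm^3

2.89


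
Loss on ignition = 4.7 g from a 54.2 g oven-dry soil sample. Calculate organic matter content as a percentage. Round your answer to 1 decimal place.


Step 1: OM% = 100 * LOI / sample mass
Step 2: OM = 100 * 4.7 / 54.2
Step 3: OM = 8.7%

8.7


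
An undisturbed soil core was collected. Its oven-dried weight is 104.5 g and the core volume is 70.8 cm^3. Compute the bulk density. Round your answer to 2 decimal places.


Step 1: Identify the formula: BD = dry mass / volume
Step 2: Substitute values: BD = 104.5 / 70.8
Step 3: BD = 1.48 g/cm^3

1.48


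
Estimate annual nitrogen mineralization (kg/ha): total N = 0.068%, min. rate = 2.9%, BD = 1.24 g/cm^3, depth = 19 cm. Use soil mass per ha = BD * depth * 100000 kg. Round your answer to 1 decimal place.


Step 1: Soil mass per ha = BD * depth * 100000 = 1.24 * 19 * 100000 = 2356000 kg
Step 2: Total N pool = soil mass * N%/100 = 2356000 * 0.068/100 = 1602.08 kg/ha
Step 3: N mineralized = N pool * rate%/100 = 1602.08 * 2.9/100 = 46.5 kg/ha/yr

46.5


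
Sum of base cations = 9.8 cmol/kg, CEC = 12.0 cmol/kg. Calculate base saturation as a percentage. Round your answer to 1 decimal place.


Step 1: BS = 100 * (sum of bases) / CEC
Step 2: BS = 100 * 9.8 / 12.0
Step 3: BS = 81.7%

81.7


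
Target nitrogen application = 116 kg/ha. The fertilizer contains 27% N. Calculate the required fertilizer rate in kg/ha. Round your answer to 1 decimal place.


Step 1: Fertilizer rate = target N / (N content / 100)
Step 2: Rate = 116 / (27 / 100)
Step 3: Rate = 116 / 0.27
Step 4: Rate = 429.6 kg/ha

429.6


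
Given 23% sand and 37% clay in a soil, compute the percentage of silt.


Step 1: sand + silt + clay = 100%
Step 2: silt = 100 - sand - clay
Step 3: silt = 100 - 23 - 37
Step 4: silt = 40%

40


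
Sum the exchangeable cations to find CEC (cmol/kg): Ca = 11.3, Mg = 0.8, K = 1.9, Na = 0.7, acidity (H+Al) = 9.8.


Step 1: CEC = Ca + Mg + K + Na + (H+Al)
Step 2: CEC = 11.3 + 0.8 + 1.9 + 0.7 + 9.8
Step 3: CEC = 24.5 cmol/kg

24.5


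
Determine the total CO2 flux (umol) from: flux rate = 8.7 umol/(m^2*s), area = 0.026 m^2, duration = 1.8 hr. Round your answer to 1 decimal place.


Step 1: Convert time to seconds: 1.8 hr * 3600 = 6480.0 s
Step 2: Total = flux * area * time_s
Step 3: Total = 8.7 * 0.026 * 6480.0
Step 4: Total = 1465.8 umol

1465.8
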